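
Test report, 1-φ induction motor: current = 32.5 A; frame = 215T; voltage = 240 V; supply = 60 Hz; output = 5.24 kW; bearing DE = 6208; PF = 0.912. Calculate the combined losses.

P_in = V·I·cosφ = 240×32.5×0.912 = 7114 W
P_out = 5240 W
Losses = P_in − P_out = 7114 − 5240 = 1874 W

1870 W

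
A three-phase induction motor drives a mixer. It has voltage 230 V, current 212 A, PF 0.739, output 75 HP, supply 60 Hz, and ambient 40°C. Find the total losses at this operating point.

6460 W

P_in = √3·V·I·cosφ = 1.732×230×212×0.739 = 62410 W
P_out = 75×746 = 55950 W
Losses = P_in − P_out = 62410 − 55950 = 6460 W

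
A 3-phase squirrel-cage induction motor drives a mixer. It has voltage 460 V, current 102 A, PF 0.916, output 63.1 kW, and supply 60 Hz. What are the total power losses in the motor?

11300 W

P_in = √3·V·I·cosφ = 1.732×460×102×0.916 = 74439 W
P_out = 63100 W
Losses = P_in − P_out = 74439 − 63100 = 11339 W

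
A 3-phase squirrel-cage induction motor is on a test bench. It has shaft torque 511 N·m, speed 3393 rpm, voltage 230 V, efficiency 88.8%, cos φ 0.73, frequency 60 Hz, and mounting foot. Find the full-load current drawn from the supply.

703 A

ω = 2π×3393/60 = 355.3 rad/s; P_out = τω = 511 × 355.3 = 181558 W
P_in = P_out / η = 181558 / 0.888 = 204457 W
I_L = P_in / (√3·V_L·cosφ) = 204457 / (1.732 × 230 × 0.73) = 703 A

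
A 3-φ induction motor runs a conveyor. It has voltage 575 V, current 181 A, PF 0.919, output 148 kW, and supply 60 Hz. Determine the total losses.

17.7 kW

P_in = √3·V·I·cosφ = 1.732×575×181×0.919 = 165657 W
P_out = 148000 W
Losses = P_in − P_out = 165657 − 148000 = 17657 W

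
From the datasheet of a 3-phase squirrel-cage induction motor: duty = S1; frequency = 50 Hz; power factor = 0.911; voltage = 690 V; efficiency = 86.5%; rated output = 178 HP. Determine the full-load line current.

P_out = 178 × 746 = 132788 W
P_in = P_out / η = 132788 / 0.865 = 153512 W
I_L = P_in / (√3·V_L·cosφ) = 153512 / (1.732 × 690 × 0.911) = 141 A

141 A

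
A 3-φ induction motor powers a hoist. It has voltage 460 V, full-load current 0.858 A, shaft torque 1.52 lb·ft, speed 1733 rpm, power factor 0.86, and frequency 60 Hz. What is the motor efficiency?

63.6 %

τ = 1.52 lb·ft × 1.356 = 2.061 N·m
ω = 2π × 1733/60 = 181.5 rad/s; P_out = τω = 2.061 × 181.5 = 374 W
P_in = √3·V_L·I_L·cosφ = 1.732 × 460 × 0.858 × 0.86 = 588 W
η = P_out / P_in = 374 / 588 = 0.636 = 63.6%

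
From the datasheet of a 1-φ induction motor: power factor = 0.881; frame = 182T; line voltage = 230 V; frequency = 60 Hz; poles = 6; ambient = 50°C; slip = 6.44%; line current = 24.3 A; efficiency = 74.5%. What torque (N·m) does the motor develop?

31.2 N·m

P_in = V·I·cosφ = 230 × 24.3 × 0.881 = 4924 W
P_out = η·P_in = 0.745 × 4924 = 3668 W
n_s = 120×60/6 = 1200 rpm; n = 1200×(1−0.0644) = 1123 rpm
ω = 2π×1123/60 = 117.6 rad/s
τ = P_out/ω = 3668/117.6 = 31.2 N·m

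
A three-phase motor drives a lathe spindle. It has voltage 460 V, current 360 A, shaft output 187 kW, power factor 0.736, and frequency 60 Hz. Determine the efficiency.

88.6 %

P_out = 187 kW = 187000 W
P_in = √3·V_L·I_L·cosφ = 1.732 × 460 × 360 × 0.736 = 211099 W
η = P_out / P_in = 187000 / 211099 = 0.886 = 88.6%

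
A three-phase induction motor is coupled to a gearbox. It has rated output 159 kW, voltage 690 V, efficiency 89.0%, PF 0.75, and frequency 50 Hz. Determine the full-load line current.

199 A

P_out = 159 kW = 159000 W
P_in = P_out / η = 159000 / 0.890 = 178652 W
I_L = P_in / (√3·V_L·cosφ) = 178652 / (1.732 × 690 × 0.75) = 199 A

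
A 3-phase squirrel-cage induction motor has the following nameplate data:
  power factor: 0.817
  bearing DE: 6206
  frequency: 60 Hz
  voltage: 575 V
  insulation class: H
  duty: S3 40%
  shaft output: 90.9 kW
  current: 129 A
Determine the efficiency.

86.6 %

P_out = 90.9 kW = 90900 W
P_in = √3·V_L·I_L·cosφ = 1.732 × 575 × 129 × 0.817 = 104961 W
η = P_out / P_in = 90900 / 104961 = 0.866 = 86.6%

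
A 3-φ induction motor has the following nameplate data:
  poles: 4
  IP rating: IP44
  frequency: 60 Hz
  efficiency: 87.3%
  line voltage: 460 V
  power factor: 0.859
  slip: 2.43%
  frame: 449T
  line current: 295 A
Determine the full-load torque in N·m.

P_in = √3·V·I·cosφ = 1.732 × 460 × 295 × 0.859 = 201893 W
P_out = η·P_in = 0.873 × 201893 = 176253 W
n_s = 120×60/4 = 1800 rpm; n = 1800×(1−0.0243) = 1756 rpm
ω = 2π×1756/60 = 183.9 rad/s
τ = P_out/ω = 176253/183.9 = 958 N·m

958 N·m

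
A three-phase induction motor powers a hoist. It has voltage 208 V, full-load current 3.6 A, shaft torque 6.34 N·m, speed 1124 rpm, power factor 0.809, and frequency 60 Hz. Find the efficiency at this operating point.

ω = 2π × 1124/60 = 117.7 rad/s; P_out = τω = 6.34 × 117.7 = 746 W
P_in = √3·V_L·I_L·cosφ = 1.732 × 208 × 3.6 × 0.809 = 1049 W
η = P_out / P_in = 746 / 1049 = 0.711 = 71.1%

71.1 %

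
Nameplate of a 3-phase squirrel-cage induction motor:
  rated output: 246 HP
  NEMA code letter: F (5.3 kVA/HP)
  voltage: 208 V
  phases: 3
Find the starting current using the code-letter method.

3620 A

S_LR = 5.3 × 246 = 1303.8 kVA
I_LR = S_LR/(√3·V_L) = 1303800/(1.732×208) = 3620 A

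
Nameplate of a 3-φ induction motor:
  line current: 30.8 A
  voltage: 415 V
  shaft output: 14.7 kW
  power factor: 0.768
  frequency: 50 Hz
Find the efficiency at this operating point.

P_out = 14.7 kW = 14700 W
P_in = √3·V_L·I_L·cosφ = 1.732 × 415 × 30.8 × 0.768 = 17002 W
η = P_out / P_in = 14700 / 17002 = 0.865 = 86.5%

86.5 %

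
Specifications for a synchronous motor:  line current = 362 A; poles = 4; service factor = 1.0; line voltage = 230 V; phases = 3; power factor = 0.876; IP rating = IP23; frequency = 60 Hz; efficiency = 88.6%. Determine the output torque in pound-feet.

438 lb·ft

P_in = √3·V·I·cosφ = 1.732 × 230 × 362 × 0.876 = 126325 W
P_out = η·P_in = 0.886 × 126325 = 111924 W
n = n_s = 120×60/4 = 1800 rpm (synchronous)
ω = 2π×1800/60 = 188.5 rad/s
τ = P_out/ω = 111924/188.5 = 593.8 N·m
In lb·ft: 593.8/1.356 = 438 lb·ft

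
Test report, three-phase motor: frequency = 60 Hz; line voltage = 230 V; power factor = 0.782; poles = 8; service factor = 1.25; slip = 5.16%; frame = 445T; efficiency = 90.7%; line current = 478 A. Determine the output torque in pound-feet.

1110 lb·ft

P_in = √3·V·I·cosφ = 1.732 × 230 × 478 × 0.782 = 148905 W
P_out = η·P_in = 0.907 × 148905 = 135057 W
n_s = 120×60/8 = 900 rpm; n = 900×(1−0.0516) = 854 rpm
ω = 2π×854/60 = 89.43 rad/s
τ = P_out/ω = 135057/89.43 = 1510 N·m
In lb·ft: 1510/1.356 = 1110 lb·ft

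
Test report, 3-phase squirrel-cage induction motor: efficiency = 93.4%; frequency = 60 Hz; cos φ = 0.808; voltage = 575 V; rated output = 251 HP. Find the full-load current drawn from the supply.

P_out = 251 × 746 = 187246 W
P_in = P_out / η = 187246 / 0.934 = 200478 W
I_L = P_in / (√3·V_L·cosφ) = 200478 / (1.732 × 575 × 0.808) = 249 A

249 A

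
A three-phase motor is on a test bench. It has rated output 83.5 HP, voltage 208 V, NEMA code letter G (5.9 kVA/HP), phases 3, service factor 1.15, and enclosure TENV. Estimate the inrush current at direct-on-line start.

S_LR = 5.9 × 83.5 = 492.65 kVA
I_LR = S_LR/(√3·V_L) = 492650/(1.732×208) = 1370 A

1370 A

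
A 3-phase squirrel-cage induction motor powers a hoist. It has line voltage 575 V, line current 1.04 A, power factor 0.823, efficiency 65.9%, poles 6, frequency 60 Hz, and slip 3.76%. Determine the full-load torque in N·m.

P_in = √3·V·I·cosφ = 1.732 × 575 × 1.04 × 0.823 = 852 W
P_out = η·P_in = 0.659 × 852 = 561 W
n_s = 120×60/6 = 1200 rpm; n = 1200×(1−0.0376) = 1155 rpm
ω = 2π×1155/60 = 121 rad/s
τ = P_out/ω = 561/121 = 4.64 N·m

4.64 N·m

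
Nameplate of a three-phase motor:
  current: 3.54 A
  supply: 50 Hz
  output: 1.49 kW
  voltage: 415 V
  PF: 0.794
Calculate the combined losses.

P_in = √3·V·I·cosφ = 1.732×415×3.54×0.794 = 2020 W
P_out = 1490 W
Losses = P_in − P_out = 2020 − 1490 = 530 W

530 W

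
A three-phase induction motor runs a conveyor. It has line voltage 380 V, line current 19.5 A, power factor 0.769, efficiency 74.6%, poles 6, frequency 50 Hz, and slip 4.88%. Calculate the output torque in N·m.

73.9 N·m

P_in = √3·V·I·cosφ = 1.732 × 380 × 19.5 × 0.769 = 9869 W
P_out = η·P_in = 0.746 × 9869 = 7362 W
n_s = 120×50/6 = 1000 rpm; n = 1000×(1−0.0488) = 951 rpm
ω = 2π×951/60 = 99.59 rad/s
τ = P_out/ω = 7362/99.59 = 73.9 N·m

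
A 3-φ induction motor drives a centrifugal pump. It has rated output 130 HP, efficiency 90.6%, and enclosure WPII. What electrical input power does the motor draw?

P_out = 130 × 746 = 96980 W
P_in = P_out/η = 96980/0.906 = 107042 W = 107 kW

107 kW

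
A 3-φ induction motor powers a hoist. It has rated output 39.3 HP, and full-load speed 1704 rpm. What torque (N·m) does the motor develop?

164 N·m

P_out = 39.3 × 746 = 29318 W
ω = 2π × 1704/60 = 178.4 rad/s
τ = P_out/ω = 29318/178.4 = 164 N·m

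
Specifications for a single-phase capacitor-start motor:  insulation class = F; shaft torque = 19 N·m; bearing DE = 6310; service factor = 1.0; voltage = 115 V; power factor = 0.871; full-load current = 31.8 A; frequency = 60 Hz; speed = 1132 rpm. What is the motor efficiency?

ω = 2π × 1132/60 = 118.5 rad/s; P_out = τω = 19 × 118.5 = 2252 W
P_in = V·I·cosφ = 115 × 31.8 × 0.871 = 3185 W
η = P_out / P_in = 2252 / 3185 = 0.707 = 70.7%

70.7 %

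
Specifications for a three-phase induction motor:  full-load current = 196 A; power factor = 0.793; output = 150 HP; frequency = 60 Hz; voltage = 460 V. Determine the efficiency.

90.4 %

P_out = 150 × 746 = 111900 W
P_in = √3·V_L·I_L·cosφ = 1.732 × 460 × 196 × 0.793 = 123833 W
η = P_out / P_in = 111900 / 123833 = 0.904 = 90.4%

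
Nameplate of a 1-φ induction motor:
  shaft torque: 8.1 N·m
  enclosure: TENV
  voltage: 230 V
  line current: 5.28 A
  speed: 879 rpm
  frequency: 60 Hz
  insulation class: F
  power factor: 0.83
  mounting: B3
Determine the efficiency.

74.0 %

ω = 2π × 879/60 = 92.05 rad/s; P_out = τω = 8.1 × 92.05 = 746 W
P_in = V·I·cosφ = 230 × 5.28 × 0.83 = 1008 W
η = P_out / P_in = 746 / 1008 = 0.740 = 74.0%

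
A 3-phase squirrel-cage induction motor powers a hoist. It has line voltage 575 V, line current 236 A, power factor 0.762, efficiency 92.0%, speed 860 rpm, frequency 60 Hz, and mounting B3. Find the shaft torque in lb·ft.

P_in = √3·V·I·cosφ = 1.732 × 575 × 236 × 0.762 = 179095 W
P_out = η·P_in = 0.92 × 179095 = 164767 W
n = 860 rpm
ω = 2π×860/60 = 90.06 rad/s
τ = P_out/ω = 164767/90.06 = 1830 N·m
In lb·ft: 1830/1.356 = 1350 lb·ft

1350 lb·ft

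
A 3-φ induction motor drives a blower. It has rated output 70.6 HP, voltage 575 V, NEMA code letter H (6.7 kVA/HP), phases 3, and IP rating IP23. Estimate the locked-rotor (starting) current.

S_LR = 6.7 × 70.6 = 473.02 kVA
I_LR = S_LR/(√3·V_L) = 473020/(1.732×575) = 475 A

475 A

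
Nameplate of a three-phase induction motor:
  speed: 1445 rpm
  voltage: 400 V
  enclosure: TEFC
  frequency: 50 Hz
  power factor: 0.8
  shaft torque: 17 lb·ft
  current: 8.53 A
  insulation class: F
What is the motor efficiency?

τ = 17 lb·ft × 1.356 = 23.05 N·m
ω = 2π × 1445/60 = 151.3 rad/s; P_out = τω = 23.05 × 151.3 = 3487 W
P_in = √3·V_L·I_L·cosφ = 1.732 × 400 × 8.53 × 0.8 = 4728 W
η = P_out / P_in = 3487 / 4728 = 0.738 = 73.8%

73.8 %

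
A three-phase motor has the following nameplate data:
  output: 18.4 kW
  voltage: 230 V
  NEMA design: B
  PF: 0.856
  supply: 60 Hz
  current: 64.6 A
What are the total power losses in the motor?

P_in = √3·V·I·cosφ = 1.732×230×64.6×0.856 = 22028 W
P_out = 18400 W
Losses = P_in − P_out = 22028 − 18400 = 3628 W

3630 W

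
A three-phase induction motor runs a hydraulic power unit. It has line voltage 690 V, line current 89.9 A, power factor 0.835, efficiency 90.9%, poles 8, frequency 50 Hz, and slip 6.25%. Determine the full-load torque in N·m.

1110 N·m

P_in = √3·V·I·cosφ = 1.732 × 690 × 89.9 × 0.835 = 89710 W
P_out = η·P_in = 0.909 × 89710 = 81546 W
n_s = 120×50/8 = 750 rpm; n = 750×(1−0.0625) = 703 rpm
ω = 2π×703/60 = 73.62 rad/s
τ = P_out/ω = 81546/73.62 = 1110 N·m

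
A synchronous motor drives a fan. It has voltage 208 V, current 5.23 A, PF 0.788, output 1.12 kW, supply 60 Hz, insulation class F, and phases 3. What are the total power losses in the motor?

365 W

P_in = √3·V·I·cosφ = 1.732×208×5.23×0.788 = 1485 W
P_out = 1120 W
Losses = P_in − P_out = 1485 − 1120 = 365 W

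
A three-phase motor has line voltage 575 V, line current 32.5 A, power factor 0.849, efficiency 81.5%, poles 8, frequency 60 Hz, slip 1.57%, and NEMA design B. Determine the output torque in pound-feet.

178 lb·ft

P_in = √3·V·I·cosφ = 1.732 × 575 × 32.5 × 0.849 = 27479 W
P_out = η·P_in = 0.815 × 27479 = 22395 W
n_s = 120×60/8 = 900 rpm; n = 900×(1−0.0157) = 886 rpm
ω = 2π×886/60 = 92.78 rad/s
τ = P_out/ω = 22395/92.78 = 241.4 N·m
In lb·ft: 241.4/1.356 = 178 lb·ft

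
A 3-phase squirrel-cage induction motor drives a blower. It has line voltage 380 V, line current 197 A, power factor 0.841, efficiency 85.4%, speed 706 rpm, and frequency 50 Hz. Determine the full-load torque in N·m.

1260 N·m

P_in = √3·V·I·cosφ = 1.732 × 380 × 197 × 0.841 = 109042 W
P_out = η·P_in = 0.854 × 109042 = 93122 W
n = 706 rpm
ω = 2π×706/60 = 73.93 rad/s
τ = P_out/ω = 93122/73.93 = 1260 N·m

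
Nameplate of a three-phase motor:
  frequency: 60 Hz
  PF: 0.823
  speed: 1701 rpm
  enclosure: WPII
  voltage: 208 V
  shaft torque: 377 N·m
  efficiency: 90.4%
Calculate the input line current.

ω = 2π×1701/60 = 178.1 rad/s; P_out = τω = 377 × 178.1 = 67144 W
P_in = P_out / η = 67144 / 0.904 = 74274 W
I_L = P_in / (√3·V_L·cosφ) = 74274 / (1.732 × 208 × 0.823) = 251 A

251 A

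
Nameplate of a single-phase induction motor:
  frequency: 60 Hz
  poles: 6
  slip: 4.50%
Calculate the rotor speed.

1146 rpm

n_s = 120f/p = 120×60/6 = 1200 rpm
n = n_s(1 − s) = 1200 × (1 − 0.045) = 1146 rpm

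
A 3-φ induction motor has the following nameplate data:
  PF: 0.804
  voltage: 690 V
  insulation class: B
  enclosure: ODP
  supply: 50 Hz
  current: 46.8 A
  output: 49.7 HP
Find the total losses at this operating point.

7.89 kW

P_in = √3·V·I·cosφ = 1.732×690×46.8×0.804 = 44968 W
P_out = 49.7×746 = 37076 W
Losses = P_in − P_out = 44968 − 37076 = 7892 W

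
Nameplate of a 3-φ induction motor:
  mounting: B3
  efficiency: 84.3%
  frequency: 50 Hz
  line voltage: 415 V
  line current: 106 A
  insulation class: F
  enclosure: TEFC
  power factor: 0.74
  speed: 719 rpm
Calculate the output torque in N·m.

P_in = √3·V·I·cosφ = 1.732 × 415 × 106 × 0.74 = 56381 W
P_out = η·P_in = 0.843 × 56381 = 47529 W
n = 719 rpm
ω = 2π×719/60 = 75.29 rad/s
τ = P_out/ω = 47529/75.29 = 631 N·m

631 N·m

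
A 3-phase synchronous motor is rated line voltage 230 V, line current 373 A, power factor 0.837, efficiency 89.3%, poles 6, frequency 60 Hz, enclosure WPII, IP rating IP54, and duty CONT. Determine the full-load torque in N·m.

P_in = √3·V·I·cosφ = 1.732 × 230 × 373 × 0.837 = 124368 W
P_out = η·P_in = 0.893 × 124368 = 111061 W
n = n_s = 120×60/6 = 1200 rpm (synchronous)
ω = 2π×1200/60 = 125.7 rad/s
τ = P_out/ω = 111061/125.7 = 884 N·m

884 N·m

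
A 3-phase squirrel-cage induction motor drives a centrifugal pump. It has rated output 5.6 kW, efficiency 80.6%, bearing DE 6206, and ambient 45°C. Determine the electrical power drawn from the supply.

6.95 kW

P_out = 5600 W
P_in = P_out/η = 5600/0.806 = 6948 W = 6.95 kW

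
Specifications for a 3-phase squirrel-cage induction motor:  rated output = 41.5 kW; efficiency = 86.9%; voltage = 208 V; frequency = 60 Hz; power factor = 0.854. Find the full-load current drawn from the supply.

155 A

P_out = 41.5 kW = 41500 W
P_in = P_out / η = 41500 / 0.869 = 47756 W
I_L = P_in / (√3·V_L·cosφ) = 47756 / (1.732 × 208 × 0.854) = 155 A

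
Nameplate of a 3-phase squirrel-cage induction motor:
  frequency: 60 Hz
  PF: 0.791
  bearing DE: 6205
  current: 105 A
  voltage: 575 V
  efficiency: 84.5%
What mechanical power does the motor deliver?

P_in = √3·V·I·cosφ = 1.732 × 575 × 105 × 0.791 = 82714 W
P_out = η·P_in = 0.845 × 82714 = 69893 W

69.9 kW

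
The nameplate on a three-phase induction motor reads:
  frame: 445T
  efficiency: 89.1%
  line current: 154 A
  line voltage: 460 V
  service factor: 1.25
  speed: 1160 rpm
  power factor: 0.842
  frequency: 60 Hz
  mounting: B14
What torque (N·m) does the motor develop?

758 N·m

P_in = √3·V·I·cosφ = 1.732 × 460 × 154 × 0.842 = 103309 W
P_out = η·P_in = 0.891 × 103309 = 92048 W
n = 1160 rpm
ω = 2π×1160/60 = 121.5 rad/s
τ = P_out/ω = 92048/121.5 = 758 N·m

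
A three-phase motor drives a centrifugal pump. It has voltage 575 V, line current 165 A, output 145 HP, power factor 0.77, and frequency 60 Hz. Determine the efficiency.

P_out = 145 × 746 = 108170 W
P_in = √3·V_L·I_L·cosφ = 1.732 × 575 × 165 × 0.77 = 126529 W
η = P_out / P_in = 108170 / 126529 = 0.855 = 85.5%

85.5 %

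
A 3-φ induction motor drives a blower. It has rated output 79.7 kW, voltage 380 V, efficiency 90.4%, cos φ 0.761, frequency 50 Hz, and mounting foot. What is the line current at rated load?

P_out = 79.7 kW = 79700 W
P_in = P_out / η = 79700 / 0.904 = 88164 W
I_L = P_in / (√3·V_L·cosφ) = 88164 / (1.732 × 380 × 0.761) = 176 A

176 A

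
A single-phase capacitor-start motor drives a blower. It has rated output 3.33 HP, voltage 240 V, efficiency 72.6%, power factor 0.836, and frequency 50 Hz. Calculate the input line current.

17.1 A

P_out = 3.33 × 746 = 2484 W
P_in = P_out / η = 2484 / 0.726 = 3421 W
I = P_in / (V·cosφ) = 3421 / (240 × 0.836) = 17.1 A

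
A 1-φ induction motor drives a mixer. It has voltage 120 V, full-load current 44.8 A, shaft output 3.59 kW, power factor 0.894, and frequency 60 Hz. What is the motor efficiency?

74.7 %

P_out = 3.59 kW = 3590 W
P_in = V·I·cosφ = 120 × 44.8 × 0.894 = 4806 W
η = P_out / P_in = 3590 / 4806 = 0.747 = 74.7%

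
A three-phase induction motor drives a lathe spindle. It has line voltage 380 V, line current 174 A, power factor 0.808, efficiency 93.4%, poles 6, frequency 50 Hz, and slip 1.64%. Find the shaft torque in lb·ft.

P_in = √3·V·I·cosφ = 1.732 × 380 × 174 × 0.808 = 92532 W
P_out = η·P_in = 0.934 × 92532 = 86425 W
n_s = 120×50/6 = 1000 rpm; n = 1000×(1−0.0164) = 984 rpm
ω = 2π×984/60 = 103 rad/s
τ = P_out/ω = 86425/103 = 839.1 N·m
In lb·ft: 839.1/1.356 = 619 lb·ft

619 lb·ft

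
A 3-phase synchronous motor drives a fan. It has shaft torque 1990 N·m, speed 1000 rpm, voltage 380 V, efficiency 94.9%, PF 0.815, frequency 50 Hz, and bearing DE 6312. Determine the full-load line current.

409 A

ω = 2π×1000/60 = 104.7 rad/s; P_out = τω = 1990 × 104.7 = 208353 W
P_in = P_out / η = 208353 / 0.949 = 219550 W
I_L = P_in / (√3·V_L·cosφ) = 219550 / (1.732 × 380 × 0.815) = 409 A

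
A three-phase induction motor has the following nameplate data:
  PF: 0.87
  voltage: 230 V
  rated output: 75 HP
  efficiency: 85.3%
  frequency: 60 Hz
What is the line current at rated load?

P_out = 75 × 746 = 55950 W
P_in = P_out / η = 55950 / 0.853 = 65592 W
I_L = P_in / (√3·V_L·cosφ) = 65592 / (1.732 × 230 × 0.87) = 189 A

189 A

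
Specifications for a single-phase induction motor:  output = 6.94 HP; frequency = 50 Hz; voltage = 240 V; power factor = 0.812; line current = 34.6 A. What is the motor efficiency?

76.8 %

P_out = 6.94 × 746 = 5177 W
P_in = V·I·cosφ = 240 × 34.6 × 0.812 = 6743 W
η = P_out / P_in = 5177 / 6743 = 0.768 = 76.8%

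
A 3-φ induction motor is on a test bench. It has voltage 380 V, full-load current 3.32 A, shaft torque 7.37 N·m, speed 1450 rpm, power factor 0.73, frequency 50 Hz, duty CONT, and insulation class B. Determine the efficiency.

ω = 2π × 1450/60 = 151.8 rad/s; P_out = τω = 7.37 × 151.8 = 1119 W
P_in = √3·V_L·I_L·cosφ = 1.732 × 380 × 3.32 × 0.73 = 1595 W
η = P_out / P_in = 1119 / 1595 = 0.702 = 70.2%

70.2 %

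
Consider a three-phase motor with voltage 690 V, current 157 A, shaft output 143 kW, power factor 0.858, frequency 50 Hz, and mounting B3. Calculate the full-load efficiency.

P_out = 143 kW = 143000 W
P_in = √3·V_L·I_L·cosφ = 1.732 × 690 × 157 × 0.858 = 160984 W
η = P_out / P_in = 143000 / 160984 = 0.888 = 88.8%

88.8 %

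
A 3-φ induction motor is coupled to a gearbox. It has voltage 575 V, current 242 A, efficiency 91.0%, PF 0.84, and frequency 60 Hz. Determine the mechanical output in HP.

247 HP

P_in = √3·V·I·cosφ = 1.732 × 575 × 242 × 0.84 = 202447 W
P_out = η·P_in = 0.91 × 202447 = 184227 W
= 184227/746 = 247 HP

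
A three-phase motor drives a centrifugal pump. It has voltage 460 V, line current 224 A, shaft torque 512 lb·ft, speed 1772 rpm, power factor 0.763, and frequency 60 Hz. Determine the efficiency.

94.6 %

τ = 512 lb·ft × 1.356 = 694.3 N·m
ω = 2π × 1772/60 = 185.6 rad/s; P_out = τω = 694.3 × 185.6 = 128862 W
P_in = √3·V_L·I_L·cosφ = 1.732 × 460 × 224 × 0.763 = 136169 W
η = P_out / P_in = 128862 / 136169 = 0.946 = 94.6%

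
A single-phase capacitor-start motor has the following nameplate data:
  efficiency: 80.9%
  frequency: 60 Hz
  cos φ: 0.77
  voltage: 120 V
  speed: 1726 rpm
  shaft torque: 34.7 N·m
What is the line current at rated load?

83.9 A

ω = 2π×1726/60 = 180.7 rad/s; P_out = τω = 34.7 × 180.7 = 6270 W
P_in = P_out / η = 6270 / 0.809 = 7750 W
I = P_in / (V·cosφ) = 7750 / (120 × 0.77) = 83.9 A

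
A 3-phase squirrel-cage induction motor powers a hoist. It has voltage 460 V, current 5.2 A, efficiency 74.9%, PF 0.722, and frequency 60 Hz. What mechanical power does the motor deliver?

2.24 kW

P_in = √3·V·I·cosφ = 1.732 × 460 × 5.2 × 0.722 = 2991 W
P_out = η·P_in = 0.749 × 2991 = 2240 W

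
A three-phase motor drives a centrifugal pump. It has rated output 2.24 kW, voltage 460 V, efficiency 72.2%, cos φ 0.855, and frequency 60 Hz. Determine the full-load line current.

4.55 A

P_out = 2.24 kW = 2240 W
P_in = P_out / η = 2240 / 0.722 = 3102 W
I_L = P_in / (√3·V_L·cosφ) = 3102 / (1.732 × 460 × 0.855) = 4.55 A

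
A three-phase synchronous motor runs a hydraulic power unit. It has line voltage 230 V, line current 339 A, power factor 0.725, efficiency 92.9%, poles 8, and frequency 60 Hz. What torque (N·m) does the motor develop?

965 N·m

P_in = √3·V·I·cosφ = 1.732 × 230 × 339 × 0.725 = 97907 W
P_out = η·P_in = 0.929 × 97907 = 90956 W
n = n_s = 120×60/8 = 900 rpm (synchronous)
ω = 2π×900/60 = 94.25 rad/s
τ = P_out/ω = 90956/94.25 = 965 N·m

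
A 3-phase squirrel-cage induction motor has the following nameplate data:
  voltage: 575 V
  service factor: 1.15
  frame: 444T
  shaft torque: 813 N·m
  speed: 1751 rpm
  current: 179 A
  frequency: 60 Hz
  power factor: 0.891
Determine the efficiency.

ω = 2π × 1751/60 = 183.4 rad/s; P_out = τω = 813 × 183.4 = 149104 W
P_in = √3·V_L·I_L·cosφ = 1.732 × 575 × 179 × 0.891 = 158835 W
η = P_out / P_in = 149104 / 158835 = 0.939 = 93.9%

93.9 %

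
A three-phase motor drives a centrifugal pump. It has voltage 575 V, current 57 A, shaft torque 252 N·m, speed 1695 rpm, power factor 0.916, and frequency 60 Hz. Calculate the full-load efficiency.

ω = 2π × 1695/60 = 177.5 rad/s; P_out = τω = 252 × 177.5 = 44730 W
P_in = √3·V_L·I_L·cosφ = 1.732 × 575 × 57 × 0.916 = 51998 W
η = P_out / P_in = 44730 / 51998 = 0.860 = 86.0%

86.0 %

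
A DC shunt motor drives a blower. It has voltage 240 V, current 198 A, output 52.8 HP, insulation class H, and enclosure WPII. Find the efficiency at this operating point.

82.9 %

P_out = 52.8 × 746 = 39389 W
P_in = V·I = 240 × 198 = 47520 W
η = P_out / P_in = 39389 / 47520 = 0.829 = 82.9%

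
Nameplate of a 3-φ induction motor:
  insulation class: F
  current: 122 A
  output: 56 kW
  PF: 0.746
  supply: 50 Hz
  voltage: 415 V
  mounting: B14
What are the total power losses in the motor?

9.42 kW

P_in = √3·V·I·cosφ = 1.732×415×122×0.746 = 65418 W
P_out = 56000 W
Losses = P_in − P_out = 65418 − 56000 = 9418 W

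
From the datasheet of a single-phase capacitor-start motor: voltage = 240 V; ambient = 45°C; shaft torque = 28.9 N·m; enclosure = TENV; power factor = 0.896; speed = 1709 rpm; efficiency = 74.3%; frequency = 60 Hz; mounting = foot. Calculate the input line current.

32.4 A

ω = 2π×1709/60 = 179 rad/s; P_out = τω = 28.9 × 179 = 5173 W
P_in = P_out / η = 5173 / 0.743 = 6962 W
I = P_in / (V·cosφ) = 6962 / (240 × 0.896) = 32.4 A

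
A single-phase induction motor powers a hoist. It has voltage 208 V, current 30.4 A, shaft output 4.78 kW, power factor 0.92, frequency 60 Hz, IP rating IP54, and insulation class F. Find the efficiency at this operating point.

P_out = 4.78 kW = 4780 W
P_in = V·I·cosφ = 208 × 30.4 × 0.92 = 5817 W
η = P_out / P_in = 4780 / 5817 = 0.822 = 82.2%

82.2 %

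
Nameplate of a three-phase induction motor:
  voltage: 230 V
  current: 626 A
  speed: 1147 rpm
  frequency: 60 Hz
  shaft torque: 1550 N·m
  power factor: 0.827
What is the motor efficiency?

90.3 %

ω = 2π × 1147/60 = 120.1 rad/s; P_out = τω = 1550 × 120.1 = 186155 W
P_in = √3·V_L·I_L·cosφ = 1.732 × 230 × 626 × 0.827 = 206232 W
η = P_out / P_in = 186155 / 206232 = 0.903 = 90.3%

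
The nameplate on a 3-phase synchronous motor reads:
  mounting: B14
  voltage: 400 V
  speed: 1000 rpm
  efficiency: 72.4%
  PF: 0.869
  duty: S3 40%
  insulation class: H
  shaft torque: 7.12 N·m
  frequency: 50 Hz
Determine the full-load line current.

ω = 2π×1000/60 = 104.7 rad/s; P_out = τω = 7.12 × 104.7 = 745 W
P_in = P_out / η = 745 / 0.724 = 1029 W
I_L = P_in / (√3·V_L·cosφ) = 1029 / (1.732 × 400 × 0.869) = 1.71 A

1.71 A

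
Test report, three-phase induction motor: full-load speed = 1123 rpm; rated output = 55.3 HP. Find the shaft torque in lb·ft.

P_out = 55.3 × 746 = 41254 W
ω = 2π × 1123/60 = 117.6 rad/s
τ = P_out/ω = 41254/117.6 = 350.8 N·m
In lb·ft: 350.8/1.356 = 259 lb·ft

259 lb·ft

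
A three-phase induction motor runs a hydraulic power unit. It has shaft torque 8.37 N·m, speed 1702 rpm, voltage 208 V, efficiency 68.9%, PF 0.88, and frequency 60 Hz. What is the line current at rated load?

6.83 A

ω = 2π×1702/60 = 178.2 rad/s; P_out = τω = 8.37 × 178.2 = 1492 W
P_in = P_out / η = 1492 / 0.689 = 2165 W
I_L = P_in / (√3·V_L·cosφ) = 2165 / (1.732 × 208 × 0.88) = 6.83 A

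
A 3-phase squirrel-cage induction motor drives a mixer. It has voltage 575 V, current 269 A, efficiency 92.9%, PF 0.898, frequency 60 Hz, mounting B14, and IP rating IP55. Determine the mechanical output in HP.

300 HP

P_in = √3·V·I·cosφ = 1.732 × 575 × 269 × 0.898 = 240572 W
P_out = η·P_in = 0.929 × 240572 = 223491 W
= 223491/746 = 300 HP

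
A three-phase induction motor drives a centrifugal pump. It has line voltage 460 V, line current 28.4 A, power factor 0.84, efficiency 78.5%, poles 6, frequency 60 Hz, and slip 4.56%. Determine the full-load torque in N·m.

P_in = √3·V·I·cosφ = 1.732 × 460 × 28.4 × 0.84 = 19007 W
P_out = η·P_in = 0.785 × 19007 = 14920 W
n_s = 120×60/6 = 1200 rpm; n = 1200×(1−0.0456) = 1145 rpm
ω = 2π×1145/60 = 119.9 rad/s
τ = P_out/ω = 14920/119.9 = 124 N·m

124 N·m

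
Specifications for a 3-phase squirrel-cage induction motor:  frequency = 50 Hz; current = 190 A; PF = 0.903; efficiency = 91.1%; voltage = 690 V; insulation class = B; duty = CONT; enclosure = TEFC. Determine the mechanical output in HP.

250 HP

P_in = √3·V·I·cosφ = 1.732 × 690 × 190 × 0.903 = 205040 W
P_out = η·P_in = 0.911 × 205040 = 186791 W
= 186791/746 = 250 HP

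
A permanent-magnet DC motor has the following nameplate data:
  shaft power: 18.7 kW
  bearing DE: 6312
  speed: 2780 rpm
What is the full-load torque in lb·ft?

47.4 lb·ft

ω = 2π × 2780/60 = 291.1 rad/s
τ = P/ω = 18700/291.1 = 64.24 N·m
In lb·ft: 64.24/1.356 = 47.4 lb·ft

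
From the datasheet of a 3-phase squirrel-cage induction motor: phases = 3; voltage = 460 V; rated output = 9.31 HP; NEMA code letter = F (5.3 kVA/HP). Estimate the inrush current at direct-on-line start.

S_LR = 5.3 × 9.31 = 49.343 kVA
I_LR = S_LR/(√3·V_L) = 49343/(1.732×460) = 61.9 A

61.9 A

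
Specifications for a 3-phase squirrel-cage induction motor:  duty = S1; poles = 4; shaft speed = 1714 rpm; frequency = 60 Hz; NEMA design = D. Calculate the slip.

4.78 %

n_s = 120f/p = 120×60/4 = 1800 rpm
s = (n_s − n)/n_s = (1800 − 1714)/1800 = 0.0478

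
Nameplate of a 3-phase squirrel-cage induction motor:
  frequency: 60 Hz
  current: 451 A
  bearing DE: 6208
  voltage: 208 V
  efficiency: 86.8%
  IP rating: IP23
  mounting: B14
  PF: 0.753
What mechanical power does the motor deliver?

P_in = √3·V·I·cosφ = 1.732 × 208 × 451 × 0.753 = 122344 W
P_out = η·P_in = 0.868 × 122344 = 106195 W

106 kW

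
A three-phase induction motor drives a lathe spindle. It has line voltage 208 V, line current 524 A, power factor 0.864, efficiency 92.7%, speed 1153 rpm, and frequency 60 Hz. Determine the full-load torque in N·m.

1250 N·m

P_in = √3·V·I·cosφ = 1.732 × 208 × 524 × 0.864 = 163101 W
P_out = η·P_in = 0.927 × 163101 = 151195 W
n = 1153 rpm
ω = 2π×1153/60 = 120.7 rad/s
τ = P_out/ω = 151195/120.7 = 1250 N·m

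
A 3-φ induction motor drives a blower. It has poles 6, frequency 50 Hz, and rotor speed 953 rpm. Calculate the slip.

n_s = 120f/p = 120×50/6 = 1000 rpm
s = (n_s − n)/n_s = (1000 − 953)/1000 = 0.0470

4.70 %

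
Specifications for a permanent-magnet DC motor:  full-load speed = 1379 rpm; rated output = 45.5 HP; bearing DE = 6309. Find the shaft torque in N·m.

235 N·m

P_out = 45.5 × 746 = 33943 W
ω = 2π × 1379/60 = 144.4 rad/s
τ = P_out/ω = 33943/144.4 = 235 N·m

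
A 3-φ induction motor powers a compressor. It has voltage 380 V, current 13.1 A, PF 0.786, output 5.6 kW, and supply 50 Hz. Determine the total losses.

P_in = √3·V·I·cosφ = 1.732×380×13.1×0.786 = 6777 W
P_out = 5600 W
Losses = P_in − P_out = 6777 − 5600 = 1177 W

1.18 kW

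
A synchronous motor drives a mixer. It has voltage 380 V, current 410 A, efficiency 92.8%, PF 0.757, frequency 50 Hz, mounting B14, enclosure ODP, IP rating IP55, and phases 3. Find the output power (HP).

P_in = √3·V·I·cosφ = 1.732 × 380 × 410 × 0.757 = 204273 W
P_out = η·P_in = 0.928 × 204273 = 189565 W
= 189565/746 = 254 HP

254 HP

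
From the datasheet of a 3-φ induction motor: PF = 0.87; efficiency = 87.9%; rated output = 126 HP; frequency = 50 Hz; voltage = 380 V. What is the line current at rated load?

P_out = 126 × 746 = 93996 W
P_in = P_out / η = 93996 / 0.879 = 106935 W
I_L = P_in / (√3·V_L·cosφ) = 106935 / (1.732 × 380 × 0.87) = 187 A

187 A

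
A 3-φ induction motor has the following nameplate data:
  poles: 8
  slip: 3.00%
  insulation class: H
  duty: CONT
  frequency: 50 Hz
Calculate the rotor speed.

728 rpm

n_s = 120f/p = 120×50/8 = 750 rpm
n = n_s(1 − s) = 750 × (1 − 0.03) = 728 rpm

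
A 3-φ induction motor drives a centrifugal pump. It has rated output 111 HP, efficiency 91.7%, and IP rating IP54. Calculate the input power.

90.3 kW

P_out = 111 × 746 = 82806 W
P_in = P_out/η = 82806/0.917 = 90301 W = 90.3 kW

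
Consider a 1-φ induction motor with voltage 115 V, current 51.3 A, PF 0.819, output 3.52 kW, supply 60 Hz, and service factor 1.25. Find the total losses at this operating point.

1.31 kW

P_in = V·I·cosφ = 115×51.3×0.819 = 4832 W
P_out = 3520 W
Losses = P_in − P_out = 4832 − 3520 = 1312 W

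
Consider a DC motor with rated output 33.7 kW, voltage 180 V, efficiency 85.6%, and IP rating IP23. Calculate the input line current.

219 A

P_out = 33.7 kW = 33700 W
P_in = P_out / η = 33700 / 0.856 = 39369 W
I = P_in / V = 39369 / 180 = 219 A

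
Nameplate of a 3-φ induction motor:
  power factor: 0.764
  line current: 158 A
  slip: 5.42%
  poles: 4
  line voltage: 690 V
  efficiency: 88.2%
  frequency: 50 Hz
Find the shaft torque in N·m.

P_in = √3·V·I·cosφ = 1.732 × 690 × 158 × 0.764 = 144260 W
P_out = η·P_in = 0.882 × 144260 = 127237 W
n_s = 120×50/4 = 1500 rpm; n = 1500×(1−0.0542) = 1419 rpm
ω = 2π×1419/60 = 148.6 rad/s
τ = P_out/ω = 127237/148.6 = 856 N·m

856 N·m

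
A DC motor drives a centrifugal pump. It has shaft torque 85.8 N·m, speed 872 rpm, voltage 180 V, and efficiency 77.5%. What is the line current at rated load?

ω = 2π×872/60 = 91.32 rad/s; P_out = τω = 85.8 × 91.32 = 7835 W
P_in = P_out / η = 7835 / 0.775 = 10110 W
I = P_in / V = 10110 / 180 = 56.2 A

56.2 A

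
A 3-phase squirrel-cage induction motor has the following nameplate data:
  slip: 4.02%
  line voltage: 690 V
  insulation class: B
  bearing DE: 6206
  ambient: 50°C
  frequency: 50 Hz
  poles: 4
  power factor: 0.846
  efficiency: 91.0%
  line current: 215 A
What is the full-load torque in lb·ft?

968 lb·ft

P_in = √3·V·I·cosφ = 1.732 × 690 × 215 × 0.846 = 217373 W
P_out = η·P_in = 0.91 × 217373 = 197809 W
n_s = 120×50/4 = 1500 rpm; n = 1500×(1−0.0402) = 1440 rpm
ω = 2π×1440/60 = 150.8 rad/s
τ = P_out/ω = 197809/150.8 = 1312 N·m
In lb·ft: 1312/1.356 = 968 lb·ft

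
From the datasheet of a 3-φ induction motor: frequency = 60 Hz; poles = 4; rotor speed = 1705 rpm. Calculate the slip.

n_s = 120f/p = 120×60/4 = 1800 rpm
s = (n_s − n)/n_s = (1800 − 1705)/1800 = 0.0528

5.28 %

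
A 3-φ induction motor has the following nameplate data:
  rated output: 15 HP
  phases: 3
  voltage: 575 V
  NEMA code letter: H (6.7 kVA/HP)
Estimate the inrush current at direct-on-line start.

101 A

S_LR = 6.7 × 15 = 100.5 kVA
I_LR = S_LR/(√3·V_L) = 100500/(1.732×575) = 101 A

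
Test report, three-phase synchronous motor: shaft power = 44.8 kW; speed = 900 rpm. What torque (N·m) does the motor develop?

475 N·m

ω = 2π × 900/60 = 94.25 rad/s
τ = P/ω = 44800/94.25 = 475 N·m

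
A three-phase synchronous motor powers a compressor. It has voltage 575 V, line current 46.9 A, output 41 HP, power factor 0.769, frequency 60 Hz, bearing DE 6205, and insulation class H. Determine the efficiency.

85.2 %

P_out = 41 × 746 = 30586 W
P_in = √3·V_L·I_L·cosφ = 1.732 × 575 × 46.9 × 0.769 = 35918 W
η = P_out / P_in = 30586 / 35918 = 0.852 = 85.2%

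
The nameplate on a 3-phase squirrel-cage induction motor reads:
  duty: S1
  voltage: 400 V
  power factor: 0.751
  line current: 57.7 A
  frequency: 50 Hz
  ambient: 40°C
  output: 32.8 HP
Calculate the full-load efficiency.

81.5 %

P_out = 32.8 × 746 = 24469 W
P_in = √3·V_L·I_L·cosφ = 1.732 × 400 × 57.7 × 0.751 = 30021 W
η = P_out / P_in = 24469 / 30021 = 0.815 = 81.5%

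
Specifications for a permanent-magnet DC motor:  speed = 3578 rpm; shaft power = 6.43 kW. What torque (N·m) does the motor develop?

17.2 N·m

ω = 2π × 3578/60 = 374.7 rad/s
τ = P/ω = 6430/374.7 = 17.2 N·m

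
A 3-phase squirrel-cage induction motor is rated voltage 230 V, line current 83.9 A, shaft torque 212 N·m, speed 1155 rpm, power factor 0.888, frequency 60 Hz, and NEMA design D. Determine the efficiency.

86.4 %

ω = 2π × 1155/60 = 121 rad/s; P_out = τω = 212 × 121 = 25652 W
P_in = √3·V_L·I_L·cosφ = 1.732 × 230 × 83.9 × 0.888 = 29679 W
η = P_out / P_in = 25652 / 29679 = 0.864 = 86.4%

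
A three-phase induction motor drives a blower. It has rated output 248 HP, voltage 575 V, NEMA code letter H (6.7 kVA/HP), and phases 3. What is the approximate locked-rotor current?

1670 A

S_LR = 6.7 × 248 = 1661.6 kVA
I_LR = S_LR/(√3·V_L) = 1661600/(1.732×575) = 1670 A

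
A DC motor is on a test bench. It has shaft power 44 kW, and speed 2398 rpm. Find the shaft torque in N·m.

175 N·m

ω = 2π × 2398/60 = 251.1 rad/s
τ = P/ω = 44000/251.1 = 175 N·m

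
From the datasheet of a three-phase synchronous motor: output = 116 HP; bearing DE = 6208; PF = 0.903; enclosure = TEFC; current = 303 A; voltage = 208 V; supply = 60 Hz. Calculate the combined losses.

P_in = √3·V·I·cosφ = 1.732×208×303×0.903 = 98569 W
P_out = 116×746 = 86536 W
Losses = P_in − P_out = 98569 − 86536 = 12033 W

12 kW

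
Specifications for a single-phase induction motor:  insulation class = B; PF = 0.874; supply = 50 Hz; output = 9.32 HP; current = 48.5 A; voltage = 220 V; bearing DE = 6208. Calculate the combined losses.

P_in = V·I·cosφ = 220×48.5×0.874 = 9326 W
P_out = 9.32×746 = 6953 W
Losses = P_in − P_out = 9326 − 6953 = 2373 W

2.37 kW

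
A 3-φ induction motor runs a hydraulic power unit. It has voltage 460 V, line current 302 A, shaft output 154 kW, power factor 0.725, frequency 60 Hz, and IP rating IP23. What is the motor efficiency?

P_out = 154 kW = 154000 W
P_in = √3·V_L·I_L·cosφ = 1.732 × 460 × 302 × 0.725 = 174442 W
η = P_out / P_in = 154000 / 174442 = 0.883 = 88.3%

88.3 %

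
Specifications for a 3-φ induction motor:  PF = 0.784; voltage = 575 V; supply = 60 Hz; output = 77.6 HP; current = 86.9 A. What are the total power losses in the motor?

9.96 kW

P_in = √3·V·I·cosφ = 1.732×575×86.9×0.784 = 67850 W
P_out = 77.6×746 = 57890 W
Losses = P_in − P_out = 67850 − 57890 = 9960 W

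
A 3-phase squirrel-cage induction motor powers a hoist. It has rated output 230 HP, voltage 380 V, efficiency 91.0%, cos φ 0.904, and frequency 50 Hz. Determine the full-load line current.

317 A

P_out = 230 × 746 = 171580 W
P_in = P_out / η = 171580 / 0.910 = 188549 W
I_L = P_in / (√3·V_L·cosφ) = 188549 / (1.732 × 380 × 0.904) = 317 A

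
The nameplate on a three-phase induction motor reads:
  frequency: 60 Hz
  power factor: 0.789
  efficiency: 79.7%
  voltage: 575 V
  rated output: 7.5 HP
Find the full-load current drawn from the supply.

8.93 A

P_out = 7.5 × 746 = 5595 W
P_in = P_out / η = 5595 / 0.797 = 7020 W
I_L = P_in / (√3·V_L·cosφ) = 7020 / (1.732 × 575 × 0.789) = 8.93 A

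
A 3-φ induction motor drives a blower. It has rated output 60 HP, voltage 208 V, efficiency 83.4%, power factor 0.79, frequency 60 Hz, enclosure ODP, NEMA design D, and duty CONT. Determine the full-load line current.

189 A

P_out = 60 × 746 = 44760 W
P_in = P_out / η = 44760 / 0.834 = 53669 W
I_L = P_in / (√3·V_L·cosφ) = 53669 / (1.732 × 208 × 0.79) = 189 A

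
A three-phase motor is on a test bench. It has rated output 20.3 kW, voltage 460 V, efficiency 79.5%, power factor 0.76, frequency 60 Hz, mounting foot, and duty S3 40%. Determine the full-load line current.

P_out = 20.3 kW = 20300 W
P_in = P_out / η = 20300 / 0.795 = 25535 W
I_L = P_in / (√3·V_L·cosφ) = 25535 / (1.732 × 460 × 0.76) = 42.2 A

42.2 A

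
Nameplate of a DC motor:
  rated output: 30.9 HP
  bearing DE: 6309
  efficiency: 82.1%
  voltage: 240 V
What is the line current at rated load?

117 A

P_out = 30.9 × 746 = 23051 W
P_in = P_out / η = 23051 / 0.821 = 28077 W
I = P_in / V = 28077 / 240 = 117 A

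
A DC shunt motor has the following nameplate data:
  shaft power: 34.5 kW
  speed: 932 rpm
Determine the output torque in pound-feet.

ω = 2π × 932/60 = 97.6 rad/s
τ = P/ω = 34500/97.6 = 353.5 N·m
In lb·ft: 353.5/1.356 = 261 lb·ft

261 lb·ft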